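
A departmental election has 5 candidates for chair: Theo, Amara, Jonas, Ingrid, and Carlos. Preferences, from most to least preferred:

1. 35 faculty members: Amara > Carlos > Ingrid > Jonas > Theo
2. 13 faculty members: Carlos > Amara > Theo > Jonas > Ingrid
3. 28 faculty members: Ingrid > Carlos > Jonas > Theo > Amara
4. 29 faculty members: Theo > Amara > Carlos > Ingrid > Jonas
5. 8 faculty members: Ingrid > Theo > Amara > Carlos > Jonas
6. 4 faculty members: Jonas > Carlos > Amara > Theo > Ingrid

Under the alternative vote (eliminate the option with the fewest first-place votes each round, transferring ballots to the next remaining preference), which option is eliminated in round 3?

Theo

Round 1: Theo 29, Amara 35, Jonas 4, Ingrid 36, Carlos 13. Eliminate Jonas.
Round 2: Theo 29, Amara 35, Ingrid 36, Carlos 17. Eliminate Carlos.
Round 3: Theo 29, Amara 52, Ingrid 36. Eliminate Theo.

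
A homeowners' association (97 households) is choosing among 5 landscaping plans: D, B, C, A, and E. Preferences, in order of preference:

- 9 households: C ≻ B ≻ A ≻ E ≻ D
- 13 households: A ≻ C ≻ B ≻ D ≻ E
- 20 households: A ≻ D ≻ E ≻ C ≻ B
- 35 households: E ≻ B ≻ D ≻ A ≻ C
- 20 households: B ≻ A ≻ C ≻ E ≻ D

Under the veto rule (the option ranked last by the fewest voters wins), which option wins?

Last-place votes: D 29, B 20, C 35, A 0, E 13.
A is ranked last by the fewest voters, so A wins.

A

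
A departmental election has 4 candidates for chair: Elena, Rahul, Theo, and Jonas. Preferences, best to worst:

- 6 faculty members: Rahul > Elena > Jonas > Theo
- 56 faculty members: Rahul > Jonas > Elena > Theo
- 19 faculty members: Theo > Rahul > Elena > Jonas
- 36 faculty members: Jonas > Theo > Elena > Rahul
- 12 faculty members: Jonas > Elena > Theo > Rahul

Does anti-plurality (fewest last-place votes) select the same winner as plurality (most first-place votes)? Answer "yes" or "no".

Anti-plurality — last-place votes: Elena 0, Rahul 48, Theo 62, Jonas 19. Winner: Elena.
Plurality — first-place votes: Elena 0, Rahul 62, Theo 19, Jonas 48. Winner: Rahul.
The two methods disagree.

no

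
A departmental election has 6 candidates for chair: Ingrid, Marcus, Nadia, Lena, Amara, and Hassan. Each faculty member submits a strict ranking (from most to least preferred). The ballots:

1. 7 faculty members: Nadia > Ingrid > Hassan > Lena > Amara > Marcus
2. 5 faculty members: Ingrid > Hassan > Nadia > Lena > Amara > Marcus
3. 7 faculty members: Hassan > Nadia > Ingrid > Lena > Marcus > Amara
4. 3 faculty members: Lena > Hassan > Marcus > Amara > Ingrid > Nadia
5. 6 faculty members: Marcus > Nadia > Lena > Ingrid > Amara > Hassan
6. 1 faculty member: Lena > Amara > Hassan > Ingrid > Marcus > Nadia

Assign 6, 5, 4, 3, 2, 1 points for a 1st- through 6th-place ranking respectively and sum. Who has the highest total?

Nadia

Ingrid: 7·5 + 5·6 + 7·4 + 3·2 + 6·3 + 1·3 = 120
Marcus: 7·1 + 5·1 + 7·2 + 3·4 + 6·6 + 1·2 = 76
Nadia: 7·6 + 5·4 + 7·5 + 3·1 + 6·5 + 1·1 = 131
Lena: 7·3 + 5·3 + 7·3 + 3·6 + 6·4 + 1·6 = 105
Amara: 7·2 + 5·2 + 7·1 + 3·3 + 6·2 + 1·5 = 57
Hassan: 7·4 + 5·5 + 7·6 + 3·5 + 6·1 + 1·4 = 120
Nadia has the highest Borda score (131).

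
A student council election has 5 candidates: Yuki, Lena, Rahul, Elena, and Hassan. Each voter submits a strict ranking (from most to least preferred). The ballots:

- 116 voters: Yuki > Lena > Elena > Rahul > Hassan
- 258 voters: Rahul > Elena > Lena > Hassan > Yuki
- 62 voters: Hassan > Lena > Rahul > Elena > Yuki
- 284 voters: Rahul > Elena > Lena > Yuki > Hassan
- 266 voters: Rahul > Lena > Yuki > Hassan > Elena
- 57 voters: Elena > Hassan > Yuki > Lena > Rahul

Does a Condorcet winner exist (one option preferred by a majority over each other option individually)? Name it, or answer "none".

Rahul

Rahul vs Yuki: 870–173 for Rahul.
Rahul vs Lena: 808–235 for Rahul.
Rahul vs Elena: 870–173 for Rahul.
Rahul vs Hassan: 924–119 for Rahul.
Rahul beats every other option head-to-head.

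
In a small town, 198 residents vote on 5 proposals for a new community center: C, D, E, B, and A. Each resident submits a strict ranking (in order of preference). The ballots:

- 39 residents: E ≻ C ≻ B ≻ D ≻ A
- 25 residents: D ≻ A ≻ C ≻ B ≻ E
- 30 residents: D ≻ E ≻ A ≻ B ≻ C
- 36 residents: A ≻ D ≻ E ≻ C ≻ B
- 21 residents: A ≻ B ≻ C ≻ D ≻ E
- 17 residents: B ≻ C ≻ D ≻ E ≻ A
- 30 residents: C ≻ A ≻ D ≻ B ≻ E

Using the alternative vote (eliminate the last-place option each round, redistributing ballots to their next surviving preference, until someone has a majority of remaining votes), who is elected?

A

Round 1: C 30, D 55, E 39, B 17, A 57. Eliminate B.
Round 2: C 47, D 55, E 39, A 57. Eliminate E.
Round 3: C 86, D 55, A 57. Eliminate D.
Round 4: C 86, A 112. A has a majority.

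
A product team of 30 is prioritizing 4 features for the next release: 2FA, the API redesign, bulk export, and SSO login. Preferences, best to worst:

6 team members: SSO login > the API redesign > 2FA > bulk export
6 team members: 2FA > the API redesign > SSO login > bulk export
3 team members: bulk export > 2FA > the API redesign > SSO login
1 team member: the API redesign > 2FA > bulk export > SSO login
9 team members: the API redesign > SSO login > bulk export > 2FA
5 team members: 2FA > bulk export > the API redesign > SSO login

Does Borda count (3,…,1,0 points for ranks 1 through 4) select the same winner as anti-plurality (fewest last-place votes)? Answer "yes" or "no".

yes

Borda — scores: 2FA 47, the API redesign 62, bulk export 29, SSO login 42. Winner: the API redesign.
Anti-plurality — last-place votes: 2FA 9, the API redesign 0, bulk export 12, SSO login 9. Winner: the API redesign.
The two methods agree.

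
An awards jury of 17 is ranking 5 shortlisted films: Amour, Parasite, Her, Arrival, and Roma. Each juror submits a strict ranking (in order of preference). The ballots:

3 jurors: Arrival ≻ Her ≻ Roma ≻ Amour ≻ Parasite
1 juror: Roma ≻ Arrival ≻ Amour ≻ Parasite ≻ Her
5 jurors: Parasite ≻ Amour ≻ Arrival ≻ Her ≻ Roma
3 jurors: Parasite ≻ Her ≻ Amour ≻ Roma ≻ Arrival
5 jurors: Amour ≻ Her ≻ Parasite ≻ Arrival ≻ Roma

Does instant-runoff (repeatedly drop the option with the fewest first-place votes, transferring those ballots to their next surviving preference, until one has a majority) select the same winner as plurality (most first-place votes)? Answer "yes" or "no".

no

Instant-runoff — R1 Amour 5, Parasite 8, Her 0, Arrival 3, Roma 1 (Her out); R2 Amour 5, Parasite 8, Arrival 3, Roma 1 (Roma out); R3 Amour 5, Parasite 8, Arrival 4 (Arrival out); R4 Amour 9, Parasite 8 (Amour winner). Winner: Amour.
Plurality — first-place votes: Amour 5, Parasite 8, Her 0, Arrival 3, Roma 1. Winner: Parasite.
The two methods disagree.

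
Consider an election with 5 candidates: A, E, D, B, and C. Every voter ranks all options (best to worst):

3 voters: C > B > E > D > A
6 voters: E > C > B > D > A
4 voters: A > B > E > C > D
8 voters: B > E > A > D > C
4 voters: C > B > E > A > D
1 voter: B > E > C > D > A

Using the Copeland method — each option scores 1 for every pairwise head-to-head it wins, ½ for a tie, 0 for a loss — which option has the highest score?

A: beats D; loses to E, B, and C → score 1.
E: beats A, D, and C; loses to B → score 3.
D: loses to A, E, B, and C → score 0.
B: beats A, E, and D; ties C → score 3.5.
C: beats A and D; ties B; loses to E → score 2.5.
B has the best pairwise record.

B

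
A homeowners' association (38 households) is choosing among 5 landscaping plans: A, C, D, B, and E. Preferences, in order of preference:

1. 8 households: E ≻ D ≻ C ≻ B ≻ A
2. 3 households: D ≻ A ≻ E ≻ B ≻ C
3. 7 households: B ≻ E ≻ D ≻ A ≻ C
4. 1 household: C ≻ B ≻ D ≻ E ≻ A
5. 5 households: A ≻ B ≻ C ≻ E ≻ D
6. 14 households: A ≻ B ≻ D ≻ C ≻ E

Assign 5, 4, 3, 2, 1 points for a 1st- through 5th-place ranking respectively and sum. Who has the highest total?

A: 8·1 + 3·4 + 7·2 + 1·1 + 5·5 + 14·5 = 130
C: 8·3 + 3·1 + 7·1 + 1·5 + 5·3 + 14·2 = 82
D: 8·4 + 3·5 + 7·3 + 1·3 + 5·1 + 14·3 = 118
B: 8·2 + 3·2 + 7·5 + 1·4 + 5·4 + 14·4 = 137
E: 8·5 + 3·3 + 7·4 + 1·2 + 5·2 + 14·1 = 103
B has the highest Borda score (137).

B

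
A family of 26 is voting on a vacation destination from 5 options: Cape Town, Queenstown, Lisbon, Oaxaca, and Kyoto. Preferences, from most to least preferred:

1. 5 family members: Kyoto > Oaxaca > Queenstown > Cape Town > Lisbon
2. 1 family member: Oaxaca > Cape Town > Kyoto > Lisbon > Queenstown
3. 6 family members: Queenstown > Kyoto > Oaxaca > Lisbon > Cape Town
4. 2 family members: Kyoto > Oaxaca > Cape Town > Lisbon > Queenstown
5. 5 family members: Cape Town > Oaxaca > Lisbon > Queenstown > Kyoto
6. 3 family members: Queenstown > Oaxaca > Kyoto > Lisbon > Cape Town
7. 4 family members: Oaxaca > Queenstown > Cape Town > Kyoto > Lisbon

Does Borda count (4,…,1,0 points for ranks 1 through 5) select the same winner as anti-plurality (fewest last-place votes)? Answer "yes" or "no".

yes

Borda — scores: Cape Town 40, Queenstown 63, Lisbon 22, Oaxaca 77, Kyoto 58. Winner: Oaxaca.
Anti-plurality — last-place votes: Cape Town 9, Queenstown 3, Lisbon 9, Oaxaca 0, Kyoto 5. Winner: Oaxaca.
The two methods agree.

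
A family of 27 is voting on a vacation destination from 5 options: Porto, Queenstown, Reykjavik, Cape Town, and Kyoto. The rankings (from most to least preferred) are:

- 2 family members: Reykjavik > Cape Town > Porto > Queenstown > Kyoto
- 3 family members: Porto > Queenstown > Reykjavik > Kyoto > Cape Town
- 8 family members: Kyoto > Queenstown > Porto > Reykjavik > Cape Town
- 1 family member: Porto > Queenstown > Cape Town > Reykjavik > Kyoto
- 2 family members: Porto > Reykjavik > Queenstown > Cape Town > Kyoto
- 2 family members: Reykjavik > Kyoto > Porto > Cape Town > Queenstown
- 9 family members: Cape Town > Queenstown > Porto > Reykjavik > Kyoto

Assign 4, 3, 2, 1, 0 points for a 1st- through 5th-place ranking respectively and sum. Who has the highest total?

Porto: 2·2 + 3·4 + 8·2 + 1·4 + 2·4 + 2·2 + 9·2 = 66
Queenstown: 2·1 + 3·3 + 8·3 + 1·3 + 2·2 + 2·0 + 9·3 = 69
Reykjavik: 2·4 + 3·2 + 8·1 + 1·1 + 2·3 + 2·4 + 9·1 = 46
Cape Town: 2·3 + 3·0 + 8·0 + 1·2 + 2·1 + 2·1 + 9·4 = 48
Kyoto: 2·0 + 3·1 + 8·4 + 1·0 + 2·0 + 2·3 + 9·0 = 41
Queenstown has the highest Borda score (69).

Queenstown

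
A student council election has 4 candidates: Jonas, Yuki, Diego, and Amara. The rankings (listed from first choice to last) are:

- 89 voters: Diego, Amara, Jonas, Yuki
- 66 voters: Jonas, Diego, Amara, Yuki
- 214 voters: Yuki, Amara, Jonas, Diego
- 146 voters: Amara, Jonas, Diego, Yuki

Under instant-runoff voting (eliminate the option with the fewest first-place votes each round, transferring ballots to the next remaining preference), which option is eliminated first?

Round 1: Jonas 66, Yuki 214, Diego 89, Amara 146. Eliminate Jonas.

Jonas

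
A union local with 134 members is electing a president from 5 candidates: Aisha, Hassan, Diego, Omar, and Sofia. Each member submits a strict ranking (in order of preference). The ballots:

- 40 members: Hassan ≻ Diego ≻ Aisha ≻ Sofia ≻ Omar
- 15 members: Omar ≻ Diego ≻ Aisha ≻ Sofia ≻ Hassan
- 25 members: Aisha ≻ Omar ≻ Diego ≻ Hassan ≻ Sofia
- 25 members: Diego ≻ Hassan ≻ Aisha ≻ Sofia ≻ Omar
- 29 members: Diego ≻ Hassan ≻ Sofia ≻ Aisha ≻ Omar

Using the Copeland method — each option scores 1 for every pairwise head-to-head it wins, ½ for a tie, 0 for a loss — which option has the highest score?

Diego

Aisha: beats Omar and Sofia; loses to Hassan and Diego → score 2.
Hassan: beats Aisha, Omar, and Sofia; loses to Diego → score 3.
Diego: beats Aisha, Hassan, Omar, and Sofia → score 4.
Omar: loses to Aisha, Hassan, Diego, and Sofia → score 0.
Sofia: beats Omar; loses to Aisha, Hassan, and Diego → score 1.
Diego has the best pairwise record.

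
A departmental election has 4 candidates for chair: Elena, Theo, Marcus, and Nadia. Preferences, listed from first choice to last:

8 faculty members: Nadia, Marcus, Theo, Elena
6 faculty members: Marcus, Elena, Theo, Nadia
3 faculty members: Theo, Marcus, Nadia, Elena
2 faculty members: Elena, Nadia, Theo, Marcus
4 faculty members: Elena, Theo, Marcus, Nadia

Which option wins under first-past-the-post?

First-place votes: Elena 6, Theo 3, Marcus 6, Nadia 8.
Nadia has the most first-place votes.

Nadia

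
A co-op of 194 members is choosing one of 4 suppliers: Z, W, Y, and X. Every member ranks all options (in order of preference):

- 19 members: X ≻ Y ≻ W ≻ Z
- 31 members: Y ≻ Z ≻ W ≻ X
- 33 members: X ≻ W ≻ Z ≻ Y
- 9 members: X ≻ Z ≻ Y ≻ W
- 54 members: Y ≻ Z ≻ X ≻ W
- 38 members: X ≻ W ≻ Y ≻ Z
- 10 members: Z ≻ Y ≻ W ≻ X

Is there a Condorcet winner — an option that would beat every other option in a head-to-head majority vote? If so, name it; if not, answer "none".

X vs Z: 99–95 for X.
X vs W: 153–41 for X.
X vs Y: 99–95 for X.
X beats every other option head-to-head.

X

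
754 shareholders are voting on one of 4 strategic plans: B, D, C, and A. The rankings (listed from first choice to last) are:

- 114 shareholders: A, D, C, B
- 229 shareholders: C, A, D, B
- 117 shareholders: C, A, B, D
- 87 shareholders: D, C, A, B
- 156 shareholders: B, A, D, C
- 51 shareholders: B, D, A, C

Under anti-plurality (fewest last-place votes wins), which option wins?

Last-place votes: B 430, D 117, C 207, A 0.
A is ranked last by the fewest voters, so A wins.

A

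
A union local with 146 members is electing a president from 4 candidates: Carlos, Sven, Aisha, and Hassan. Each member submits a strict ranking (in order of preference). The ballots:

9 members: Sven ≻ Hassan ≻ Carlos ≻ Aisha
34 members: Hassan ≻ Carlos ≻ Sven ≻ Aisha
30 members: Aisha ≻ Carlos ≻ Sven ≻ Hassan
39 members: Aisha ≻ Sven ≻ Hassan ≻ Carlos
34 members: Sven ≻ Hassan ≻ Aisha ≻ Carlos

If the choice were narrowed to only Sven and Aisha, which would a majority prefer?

Voters preferring Sven to Aisha: 77; preferring Aisha to Sven: 69.
Sven wins the head-to-head.

Sven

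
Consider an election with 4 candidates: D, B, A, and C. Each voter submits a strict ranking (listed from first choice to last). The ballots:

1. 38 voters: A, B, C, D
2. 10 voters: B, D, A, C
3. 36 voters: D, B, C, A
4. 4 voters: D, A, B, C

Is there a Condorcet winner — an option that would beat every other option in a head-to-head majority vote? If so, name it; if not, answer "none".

B vs D: 48–40 for B.
B vs A: 46–42 for B.
B vs C: 88–0 for B.
B beats every other option head-to-head.

B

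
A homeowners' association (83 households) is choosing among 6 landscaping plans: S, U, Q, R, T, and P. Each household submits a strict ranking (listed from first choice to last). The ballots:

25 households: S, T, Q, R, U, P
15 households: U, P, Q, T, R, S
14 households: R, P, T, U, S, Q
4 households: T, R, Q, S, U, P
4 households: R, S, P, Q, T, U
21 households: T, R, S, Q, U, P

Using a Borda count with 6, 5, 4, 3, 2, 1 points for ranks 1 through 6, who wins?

T

S: 25·6 + 15·1 + 14·2 + 4·3 + 4·5 + 21·4 = 309
U: 25·2 + 15·6 + 14·3 + 4·2 + 4·1 + 21·2 = 236
Q: 25·4 + 15·4 + 14·1 + 4·4 + 4·3 + 21·3 = 265
R: 25·3 + 15·2 + 14·6 + 4·5 + 4·6 + 21·5 = 338
T: 25·5 + 15·3 + 14·4 + 4·6 + 4·2 + 21·6 = 384
P: 25·1 + 15·5 + 14·5 + 4·1 + 4·4 + 21·1 = 211
T has the highest Borda score (384).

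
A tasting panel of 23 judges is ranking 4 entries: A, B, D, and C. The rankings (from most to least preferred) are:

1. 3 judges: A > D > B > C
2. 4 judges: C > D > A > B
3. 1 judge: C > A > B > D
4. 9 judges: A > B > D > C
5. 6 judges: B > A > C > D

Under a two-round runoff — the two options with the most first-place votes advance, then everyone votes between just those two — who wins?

Round 1 first-place votes: A 12, B 6, D 0, C 5.
A and B advance.
Runoff: A is preferred to B by 17 voters; B by 6.
A wins the runoff.

A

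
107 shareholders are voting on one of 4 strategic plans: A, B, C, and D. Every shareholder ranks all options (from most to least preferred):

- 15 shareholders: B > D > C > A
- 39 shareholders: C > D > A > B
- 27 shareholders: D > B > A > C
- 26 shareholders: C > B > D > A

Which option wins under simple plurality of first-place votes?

C

First-place votes: A 0, B 15, C 65, D 27.
C has the most first-place votes.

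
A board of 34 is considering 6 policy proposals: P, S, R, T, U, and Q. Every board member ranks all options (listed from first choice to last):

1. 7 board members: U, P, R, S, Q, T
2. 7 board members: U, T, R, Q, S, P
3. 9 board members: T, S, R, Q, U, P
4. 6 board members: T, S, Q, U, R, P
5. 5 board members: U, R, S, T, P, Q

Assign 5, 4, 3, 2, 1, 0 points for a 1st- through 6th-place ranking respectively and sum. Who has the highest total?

P: 7·4 + 7·0 + 9·0 + 6·0 + 5·1 = 33
S: 7·2 + 7·1 + 9·4 + 6·4 + 5·3 = 96
R: 7·3 + 7·3 + 9·3 + 6·1 + 5·4 = 95
T: 7·0 + 7·4 + 9·5 + 6·5 + 5·2 = 113
U: 7·5 + 7·5 + 9·1 + 6·2 + 5·5 = 116
Q: 7·1 + 7·2 + 9·2 + 6·3 + 5·0 = 57
U has the highest Borda score (116).

U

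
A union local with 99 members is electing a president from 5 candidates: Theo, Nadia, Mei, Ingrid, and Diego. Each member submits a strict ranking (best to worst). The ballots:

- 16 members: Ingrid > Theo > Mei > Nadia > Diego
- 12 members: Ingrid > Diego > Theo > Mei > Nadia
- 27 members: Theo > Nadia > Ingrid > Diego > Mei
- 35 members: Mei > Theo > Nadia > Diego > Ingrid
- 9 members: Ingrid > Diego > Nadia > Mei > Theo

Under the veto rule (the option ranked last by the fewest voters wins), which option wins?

Last-place votes: Theo 9, Nadia 12, Mei 27, Ingrid 35, Diego 16.
Theo is ranked last by the fewest voters, so Theo wins.

Theo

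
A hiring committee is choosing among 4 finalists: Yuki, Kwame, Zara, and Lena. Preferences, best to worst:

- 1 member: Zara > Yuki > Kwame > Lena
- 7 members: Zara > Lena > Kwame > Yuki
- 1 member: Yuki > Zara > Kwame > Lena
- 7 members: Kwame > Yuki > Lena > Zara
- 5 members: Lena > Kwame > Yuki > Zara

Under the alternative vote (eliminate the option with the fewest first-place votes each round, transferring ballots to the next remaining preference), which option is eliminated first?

Round 1: Yuki 1, Kwame 7, Zara 8, Lena 5. Eliminate Yuki.

Yuki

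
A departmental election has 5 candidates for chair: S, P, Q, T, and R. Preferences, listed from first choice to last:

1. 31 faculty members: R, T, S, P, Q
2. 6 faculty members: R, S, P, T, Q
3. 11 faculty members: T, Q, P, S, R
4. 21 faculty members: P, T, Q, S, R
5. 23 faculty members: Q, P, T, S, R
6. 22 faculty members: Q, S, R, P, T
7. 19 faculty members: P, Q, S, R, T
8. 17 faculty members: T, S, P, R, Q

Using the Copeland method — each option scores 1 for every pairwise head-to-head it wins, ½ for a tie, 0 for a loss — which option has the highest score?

P

S: beats P and R; loses to Q and T → score 2.
P: beats Q, T, and R; loses to S → score 3.
Q: beats S and R; loses to P and T → score 2.
T: beats S and Q; loses to P and R → score 2.
R: beats T; loses to S, P, and Q → score 1.
P has the best pairwise record.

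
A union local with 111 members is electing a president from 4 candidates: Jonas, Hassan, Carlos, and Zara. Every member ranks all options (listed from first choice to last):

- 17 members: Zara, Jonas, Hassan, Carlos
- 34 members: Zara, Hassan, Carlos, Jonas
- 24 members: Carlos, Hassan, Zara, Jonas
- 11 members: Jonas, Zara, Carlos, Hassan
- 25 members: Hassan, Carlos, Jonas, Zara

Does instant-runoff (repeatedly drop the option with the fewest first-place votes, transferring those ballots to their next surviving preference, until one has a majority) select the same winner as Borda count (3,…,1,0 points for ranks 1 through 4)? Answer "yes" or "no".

no

Instant-runoff — R1 Jonas 11, Hassan 25, Carlos 24, Zara 51 (Jonas out); R2 Hassan 25, Carlos 24, Zara 62 (Zara winner). Winner: Zara.
Borda — scores: Jonas 92, Hassan 208, Carlos 167, Zara 199. Winner: Hassan.
The two methods disagree.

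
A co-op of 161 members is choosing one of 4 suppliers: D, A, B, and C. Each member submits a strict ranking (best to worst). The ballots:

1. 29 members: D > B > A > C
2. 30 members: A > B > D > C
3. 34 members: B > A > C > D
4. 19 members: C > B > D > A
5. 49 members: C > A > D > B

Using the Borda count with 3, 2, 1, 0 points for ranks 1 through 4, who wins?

A

D: 29·3 + 30·1 + 34·0 + 19·1 + 49·1 = 185
A: 29·1 + 30·3 + 34·2 + 19·0 + 49·2 = 285
B: 29·2 + 30·2 + 34·3 + 19·2 + 49·0 = 258
C: 29·0 + 30·0 + 34·1 + 19·3 + 49·3 = 238
A has the highest Borda score (285).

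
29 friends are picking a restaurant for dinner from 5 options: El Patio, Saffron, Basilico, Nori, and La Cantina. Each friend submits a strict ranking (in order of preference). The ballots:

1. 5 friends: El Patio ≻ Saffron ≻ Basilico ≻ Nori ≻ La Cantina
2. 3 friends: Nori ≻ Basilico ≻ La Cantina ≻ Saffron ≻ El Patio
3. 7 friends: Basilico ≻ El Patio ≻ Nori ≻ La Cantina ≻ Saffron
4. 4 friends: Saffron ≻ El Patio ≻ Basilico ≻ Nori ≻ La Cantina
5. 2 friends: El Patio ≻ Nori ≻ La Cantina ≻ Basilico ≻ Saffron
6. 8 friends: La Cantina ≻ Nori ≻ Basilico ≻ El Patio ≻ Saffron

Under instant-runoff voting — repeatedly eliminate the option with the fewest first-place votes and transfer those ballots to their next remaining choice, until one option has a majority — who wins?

Round 1: El Patio 7, Saffron 4, Basilico 7, Nori 3, La Cantina 8. Eliminate Nori.
Round 2: El Patio 7, Saffron 4, Basilico 10, La Cantina 8. Eliminate Saffron.
Round 3: El Patio 11, Basilico 10, La Cantina 8. Eliminate La Cantina.
Round 4: El Patio 11, Basilico 18. Basilico has a majority.

Basilico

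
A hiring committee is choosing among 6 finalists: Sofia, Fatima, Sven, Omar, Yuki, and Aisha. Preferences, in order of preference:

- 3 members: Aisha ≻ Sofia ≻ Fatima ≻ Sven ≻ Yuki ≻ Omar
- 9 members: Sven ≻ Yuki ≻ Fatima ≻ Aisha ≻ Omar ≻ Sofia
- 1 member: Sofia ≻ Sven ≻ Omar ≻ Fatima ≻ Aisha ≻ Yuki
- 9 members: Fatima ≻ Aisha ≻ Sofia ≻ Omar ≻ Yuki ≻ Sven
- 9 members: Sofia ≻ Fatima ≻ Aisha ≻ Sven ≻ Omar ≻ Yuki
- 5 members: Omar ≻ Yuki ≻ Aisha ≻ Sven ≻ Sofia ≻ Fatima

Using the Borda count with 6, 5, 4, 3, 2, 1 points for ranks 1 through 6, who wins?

Fatima

Sofia: 3·5 + 9·1 + 1·6 + 9·4 + 9·6 + 5·2 = 130
Fatima: 3·4 + 9·4 + 1·3 + 9·6 + 9·5 + 5·1 = 155
Sven: 3·3 + 9·6 + 1·5 + 9·1 + 9·3 + 5·3 = 119
Omar: 3·1 + 9·2 + 1·4 + 9·3 + 9·2 + 5·6 = 100
Yuki: 3·2 + 9·5 + 1·1 + 9·2 + 9·1 + 5·5 = 104
Aisha: 3·6 + 9·3 + 1·2 + 9·5 + 9·4 + 5·4 = 148
Fatima has the highest Borda score (155).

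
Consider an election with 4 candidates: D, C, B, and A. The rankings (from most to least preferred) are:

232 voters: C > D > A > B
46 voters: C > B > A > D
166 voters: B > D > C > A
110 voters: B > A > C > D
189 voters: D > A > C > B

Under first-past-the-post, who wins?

First-place votes: D 189, C 278, B 276, A 0.
C has the most first-place votes.

C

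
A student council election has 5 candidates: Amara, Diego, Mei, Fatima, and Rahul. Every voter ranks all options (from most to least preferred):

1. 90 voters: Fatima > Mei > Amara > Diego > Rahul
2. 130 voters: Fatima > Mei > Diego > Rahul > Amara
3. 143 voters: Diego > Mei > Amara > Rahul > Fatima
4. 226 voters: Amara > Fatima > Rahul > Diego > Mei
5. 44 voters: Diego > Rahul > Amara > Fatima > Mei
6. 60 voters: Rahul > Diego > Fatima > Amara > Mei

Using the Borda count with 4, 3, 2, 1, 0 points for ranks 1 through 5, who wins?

Fatima

Amara: 90·2 + 130·0 + 143·2 + 226·4 + 44·2 + 60·1 = 1518
Diego: 90·1 + 130·2 + 143·4 + 226·1 + 44·4 + 60·3 = 1504
Mei: 90·3 + 130·3 + 143·3 + 226·0 + 44·0 + 60·0 = 1089
Fatima: 90·4 + 130·4 + 143·0 + 226·3 + 44·1 + 60·2 = 1722
Rahul: 90·0 + 130·1 + 143·1 + 226·2 + 44·3 + 60·4 = 1097
Fatima has the highest Borda score (1722).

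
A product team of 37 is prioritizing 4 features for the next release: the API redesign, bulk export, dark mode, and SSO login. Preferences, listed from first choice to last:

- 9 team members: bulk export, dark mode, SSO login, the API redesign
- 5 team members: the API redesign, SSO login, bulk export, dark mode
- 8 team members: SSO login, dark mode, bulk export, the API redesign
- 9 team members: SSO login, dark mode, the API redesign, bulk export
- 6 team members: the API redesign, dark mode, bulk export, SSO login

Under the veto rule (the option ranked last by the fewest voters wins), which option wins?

dark mode

Last-place votes: the API redesign 17, bulk export 9, dark mode 5, SSO login 6.
dark mode is ranked last by the fewest voters, so dark mode wins.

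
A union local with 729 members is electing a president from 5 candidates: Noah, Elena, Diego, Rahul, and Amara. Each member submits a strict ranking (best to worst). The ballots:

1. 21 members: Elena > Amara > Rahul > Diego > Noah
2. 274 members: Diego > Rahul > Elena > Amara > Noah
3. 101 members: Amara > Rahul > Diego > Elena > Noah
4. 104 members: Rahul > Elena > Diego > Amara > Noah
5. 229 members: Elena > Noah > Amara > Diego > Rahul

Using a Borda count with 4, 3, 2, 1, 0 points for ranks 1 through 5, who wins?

Noah: 21·0 + 274·0 + 101·0 + 104·0 + 229·3 = 687
Elena: 21·4 + 274·2 + 101·1 + 104·3 + 229·4 = 1961
Diego: 21·1 + 274·4 + 101·2 + 104·2 + 229·1 = 1756
Rahul: 21·2 + 274·3 + 101·3 + 104·4 + 229·0 = 1583
Amara: 21·3 + 274·1 + 101·4 + 104·1 + 229·2 = 1303
Elena has the highest Borda score (1961).

Elena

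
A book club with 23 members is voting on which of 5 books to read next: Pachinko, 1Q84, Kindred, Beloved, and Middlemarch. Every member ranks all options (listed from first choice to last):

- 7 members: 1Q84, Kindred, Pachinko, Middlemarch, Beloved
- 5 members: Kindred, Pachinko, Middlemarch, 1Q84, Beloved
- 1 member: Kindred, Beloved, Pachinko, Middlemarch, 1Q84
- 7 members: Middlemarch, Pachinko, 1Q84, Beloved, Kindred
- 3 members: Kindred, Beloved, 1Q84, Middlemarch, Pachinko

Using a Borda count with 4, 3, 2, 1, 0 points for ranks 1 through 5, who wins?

Kindred

Pachinko: 7·2 + 5·3 + 1·2 + 7·3 + 3·0 = 52
1Q84: 7·4 + 5·1 + 1·0 + 7·2 + 3·2 = 53
Kindred: 7·3 + 5·4 + 1·4 + 7·0 + 3·4 = 57
Beloved: 7·0 + 5·0 + 1·3 + 7·1 + 3·3 = 19
Middlemarch: 7·1 + 5·2 + 1·1 + 7·4 + 3·1 = 49
Kindred has the highest Borda score (57).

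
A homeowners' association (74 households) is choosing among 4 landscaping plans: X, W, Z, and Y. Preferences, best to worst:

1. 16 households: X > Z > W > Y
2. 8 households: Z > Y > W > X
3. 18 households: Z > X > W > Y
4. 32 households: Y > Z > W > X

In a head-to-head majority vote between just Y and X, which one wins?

Y

Voters preferring Y to X: 40; preferring X to Y: 34.
Y wins the head-to-head.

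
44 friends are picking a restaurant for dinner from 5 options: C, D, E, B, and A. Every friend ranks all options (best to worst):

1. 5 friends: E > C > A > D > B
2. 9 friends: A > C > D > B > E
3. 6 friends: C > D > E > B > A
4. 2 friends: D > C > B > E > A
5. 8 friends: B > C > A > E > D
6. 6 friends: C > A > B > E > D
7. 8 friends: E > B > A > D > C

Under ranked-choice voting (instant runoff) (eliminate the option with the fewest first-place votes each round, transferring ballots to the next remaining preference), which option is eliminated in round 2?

B

Round 1: C 12, D 2, E 13, B 8, A 9. Eliminate D.
Round 2: C 14, E 13, B 8, A 9. Eliminate B.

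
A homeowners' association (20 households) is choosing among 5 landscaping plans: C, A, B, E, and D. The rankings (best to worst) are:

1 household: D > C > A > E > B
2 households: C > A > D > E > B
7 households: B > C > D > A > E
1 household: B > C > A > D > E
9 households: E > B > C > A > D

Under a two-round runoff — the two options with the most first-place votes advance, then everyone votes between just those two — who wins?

E

Round 1 first-place votes: C 2, A 0, B 8, E 9, D 1.
E and B advance.
Runoff: E is preferred to B by 12 voters; B by 8.
E wins the runoff.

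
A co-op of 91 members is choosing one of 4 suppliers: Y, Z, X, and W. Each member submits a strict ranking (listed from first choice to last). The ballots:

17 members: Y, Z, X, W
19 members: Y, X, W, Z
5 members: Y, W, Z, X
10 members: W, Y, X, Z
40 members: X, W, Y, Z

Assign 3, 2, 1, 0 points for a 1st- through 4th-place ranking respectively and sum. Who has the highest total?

X

Y: 17·3 + 19·3 + 5·3 + 10·2 + 40·1 = 183
Z: 17·2 + 19·0 + 5·1 + 10·0 + 40·0 = 39
X: 17·1 + 19·2 + 5·0 + 10·1 + 40·3 = 185
W: 17·0 + 19·1 + 5·2 + 10·3 + 40·2 = 139
X has the highest Borda score (185).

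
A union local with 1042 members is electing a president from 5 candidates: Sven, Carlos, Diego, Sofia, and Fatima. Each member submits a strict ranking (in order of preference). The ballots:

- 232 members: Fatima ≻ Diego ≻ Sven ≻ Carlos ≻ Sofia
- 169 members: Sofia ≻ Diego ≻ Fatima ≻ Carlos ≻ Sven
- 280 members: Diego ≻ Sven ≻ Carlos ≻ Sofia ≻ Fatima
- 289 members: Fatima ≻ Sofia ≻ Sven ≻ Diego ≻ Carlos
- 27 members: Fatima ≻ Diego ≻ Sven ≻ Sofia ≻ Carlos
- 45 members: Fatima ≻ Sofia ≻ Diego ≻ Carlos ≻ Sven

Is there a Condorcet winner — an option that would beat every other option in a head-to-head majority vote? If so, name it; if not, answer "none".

Fatima vs Sven: 762–280 for Fatima.
Fatima vs Carlos: 762–280 for Fatima.
Fatima vs Diego: 593–449 for Fatima.
Fatima vs Sofia: 593–449 for Fatima.
Fatima beats every other option head-to-head.

Fatima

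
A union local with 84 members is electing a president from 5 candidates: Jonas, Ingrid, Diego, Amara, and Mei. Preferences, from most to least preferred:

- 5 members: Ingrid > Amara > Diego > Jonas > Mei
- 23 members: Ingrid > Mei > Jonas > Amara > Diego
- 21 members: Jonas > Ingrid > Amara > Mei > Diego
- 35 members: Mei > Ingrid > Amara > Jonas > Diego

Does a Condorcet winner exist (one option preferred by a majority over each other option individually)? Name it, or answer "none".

Ingrid

Ingrid vs Jonas: 63–21 for Ingrid.
Ingrid vs Diego: 84–0 for Ingrid.
Ingrid vs Amara: 84–0 for Ingrid.
Ingrid vs Mei: 49–35 for Ingrid.
Ingrid beats every other option head-to-head.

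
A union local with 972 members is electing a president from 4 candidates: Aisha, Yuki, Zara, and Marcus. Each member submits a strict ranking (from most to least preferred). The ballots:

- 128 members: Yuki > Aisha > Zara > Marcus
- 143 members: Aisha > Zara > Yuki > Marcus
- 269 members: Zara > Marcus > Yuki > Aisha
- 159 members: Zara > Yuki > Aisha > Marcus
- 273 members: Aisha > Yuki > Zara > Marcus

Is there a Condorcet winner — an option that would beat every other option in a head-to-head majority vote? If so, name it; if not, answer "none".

none

Checking pairwise contests:
Yuki beats Aisha 556–416.
Zara beats Yuki 571–401.
Aisha beats Zara 544–428.
Aisha beats Marcus 703–269.
Every option loses at least one head-to-head, so there is no Condorcet winner.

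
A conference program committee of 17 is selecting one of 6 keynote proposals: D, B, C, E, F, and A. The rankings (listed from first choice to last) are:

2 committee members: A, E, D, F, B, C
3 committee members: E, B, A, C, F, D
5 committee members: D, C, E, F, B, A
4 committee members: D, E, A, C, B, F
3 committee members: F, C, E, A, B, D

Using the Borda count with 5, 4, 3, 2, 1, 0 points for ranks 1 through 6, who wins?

E

D: 2·3 + 3·0 + 5·5 + 4·5 + 3·0 = 51
B: 2·1 + 3·4 + 5·1 + 4·1 + 3·1 = 26
C: 2·0 + 3·2 + 5·4 + 4·2 + 3·4 = 46
E: 2·4 + 3·5 + 5·3 + 4·4 + 3·3 = 63
F: 2·2 + 3·1 + 5·2 + 4·0 + 3·5 = 32
A: 2·5 + 3·3 + 5·0 + 4·3 + 3·2 = 37
E has the highest Borda score (63).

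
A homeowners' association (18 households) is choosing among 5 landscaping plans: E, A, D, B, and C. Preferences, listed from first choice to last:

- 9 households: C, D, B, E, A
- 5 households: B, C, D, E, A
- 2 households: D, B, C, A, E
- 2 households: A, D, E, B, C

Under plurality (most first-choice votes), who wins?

First-place votes: E 0, A 2, D 2, B 5, C 9.
C has the most first-place votes.

C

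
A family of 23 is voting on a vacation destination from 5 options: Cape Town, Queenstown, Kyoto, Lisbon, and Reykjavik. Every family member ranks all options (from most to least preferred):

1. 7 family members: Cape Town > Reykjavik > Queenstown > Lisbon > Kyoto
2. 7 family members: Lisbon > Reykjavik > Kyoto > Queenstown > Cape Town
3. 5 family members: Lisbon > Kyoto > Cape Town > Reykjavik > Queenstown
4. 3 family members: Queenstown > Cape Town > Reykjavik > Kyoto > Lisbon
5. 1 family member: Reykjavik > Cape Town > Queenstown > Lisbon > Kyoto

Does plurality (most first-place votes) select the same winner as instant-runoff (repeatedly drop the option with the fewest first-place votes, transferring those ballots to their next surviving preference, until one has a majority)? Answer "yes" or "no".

Plurality — first-place votes: Cape Town 7, Queenstown 3, Kyoto 0, Lisbon 12, Reykjavik 1. Winner: Lisbon.
Instant-runoff — R1 Cape Town 7, Queenstown 3, Kyoto 0, Lisbon 12, Reykjavik 1 (Lisbon winner). Winner: Lisbon.
The two methods agree.

yes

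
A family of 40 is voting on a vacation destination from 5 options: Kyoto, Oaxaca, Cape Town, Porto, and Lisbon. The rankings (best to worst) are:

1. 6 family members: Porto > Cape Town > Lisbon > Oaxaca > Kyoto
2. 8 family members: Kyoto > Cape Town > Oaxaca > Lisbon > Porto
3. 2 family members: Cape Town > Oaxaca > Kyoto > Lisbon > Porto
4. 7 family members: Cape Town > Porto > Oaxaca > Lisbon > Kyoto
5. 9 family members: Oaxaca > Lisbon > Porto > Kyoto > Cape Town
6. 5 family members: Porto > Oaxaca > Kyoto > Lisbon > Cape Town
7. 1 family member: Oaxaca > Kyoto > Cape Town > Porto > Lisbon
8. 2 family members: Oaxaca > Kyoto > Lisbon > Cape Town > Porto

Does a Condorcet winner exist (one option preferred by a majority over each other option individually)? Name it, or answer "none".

none

Checking pairwise contests:
Oaxaca beats Kyoto 32–8.
Cape Town beats Oaxaca 23–17.
Kyoto beats Cape Town 25–15.
Oaxaca beats Porto 22–18.
Oaxaca beats Lisbon 34–6.
Every option loses at least one head-to-head, so there is no Condorcet winner.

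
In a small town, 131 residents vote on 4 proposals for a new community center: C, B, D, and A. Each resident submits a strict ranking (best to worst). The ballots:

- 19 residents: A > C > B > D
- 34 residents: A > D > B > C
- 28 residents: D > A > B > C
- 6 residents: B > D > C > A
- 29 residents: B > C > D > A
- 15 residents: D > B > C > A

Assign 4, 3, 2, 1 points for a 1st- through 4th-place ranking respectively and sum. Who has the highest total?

C: 19·3 + 34·1 + 28·1 + 6·2 + 29·3 + 15·2 = 248
B: 19·2 + 34·2 + 28·2 + 6·4 + 29·4 + 15·3 = 347
D: 19·1 + 34·3 + 28·4 + 6·3 + 29·2 + 15·4 = 369
A: 19·4 + 34·4 + 28·3 + 6·1 + 29·1 + 15·1 = 346
D has the highest Borda score (369).

D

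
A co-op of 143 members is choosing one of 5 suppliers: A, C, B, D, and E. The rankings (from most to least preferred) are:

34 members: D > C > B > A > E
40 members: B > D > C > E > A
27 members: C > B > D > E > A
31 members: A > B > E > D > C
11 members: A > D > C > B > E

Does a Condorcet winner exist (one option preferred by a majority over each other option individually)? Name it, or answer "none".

none

Checking pairwise contests:
C beats A 101–42.
D beats C 116–27.
C beats B 72–71.
B beats D 98–45.
A beats E 76–67.
Every option loses at least one head-to-head, so there is no Condorcet winner.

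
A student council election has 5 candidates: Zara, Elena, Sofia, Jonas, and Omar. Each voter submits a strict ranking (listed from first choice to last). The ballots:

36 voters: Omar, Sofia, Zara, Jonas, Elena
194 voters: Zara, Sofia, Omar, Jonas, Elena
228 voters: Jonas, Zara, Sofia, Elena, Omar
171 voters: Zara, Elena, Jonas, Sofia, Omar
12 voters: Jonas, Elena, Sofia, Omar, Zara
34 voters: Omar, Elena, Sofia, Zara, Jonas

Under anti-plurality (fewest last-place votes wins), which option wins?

Last-place votes: Zara 12, Elena 230, Sofia 0, Jonas 34, Omar 399.
Sofia is ranked last by the fewest voters, so Sofia wins.

Sofia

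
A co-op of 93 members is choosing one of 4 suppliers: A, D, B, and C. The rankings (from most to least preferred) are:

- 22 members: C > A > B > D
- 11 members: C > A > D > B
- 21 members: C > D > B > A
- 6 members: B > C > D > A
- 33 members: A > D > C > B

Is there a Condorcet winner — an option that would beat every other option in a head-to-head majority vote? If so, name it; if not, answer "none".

C vs A: 60–33 for C.
C vs D: 60–33 for C.
C vs B: 87–6 for C.
C beats every other option head-to-head.

C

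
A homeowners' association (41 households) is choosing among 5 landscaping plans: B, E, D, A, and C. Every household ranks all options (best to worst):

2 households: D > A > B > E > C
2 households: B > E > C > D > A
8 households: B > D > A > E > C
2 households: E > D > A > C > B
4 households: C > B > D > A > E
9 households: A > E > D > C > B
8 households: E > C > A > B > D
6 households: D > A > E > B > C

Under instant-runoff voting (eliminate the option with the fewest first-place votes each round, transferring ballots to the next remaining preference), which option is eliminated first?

Round 1: B 10, E 10, D 8, A 9, C 4. Eliminate C.

C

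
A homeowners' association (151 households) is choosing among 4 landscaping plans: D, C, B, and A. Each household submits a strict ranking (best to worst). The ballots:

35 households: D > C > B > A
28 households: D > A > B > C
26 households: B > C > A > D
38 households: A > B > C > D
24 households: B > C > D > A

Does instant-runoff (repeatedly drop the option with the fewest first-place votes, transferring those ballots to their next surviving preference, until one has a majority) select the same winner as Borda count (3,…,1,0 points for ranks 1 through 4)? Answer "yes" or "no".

Instant-runoff — R1 D 63, C 0, B 50, A 38 (C out); R2 D 63, B 50, A 38 (A out); R3 D 63, B 88 (B winner). Winner: B.
Borda — scores: D 213, C 208, B 289, A 196. Winner: B.
The two methods agree.

yes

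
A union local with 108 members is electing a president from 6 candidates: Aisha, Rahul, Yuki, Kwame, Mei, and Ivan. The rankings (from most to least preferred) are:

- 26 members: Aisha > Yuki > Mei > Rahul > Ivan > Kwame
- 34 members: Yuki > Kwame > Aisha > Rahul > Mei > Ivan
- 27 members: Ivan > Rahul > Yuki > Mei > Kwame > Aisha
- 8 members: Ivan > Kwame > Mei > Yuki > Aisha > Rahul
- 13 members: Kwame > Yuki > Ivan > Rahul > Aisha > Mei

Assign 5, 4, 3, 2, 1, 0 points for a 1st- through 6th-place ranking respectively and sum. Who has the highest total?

Yuki

Aisha: 26·5 + 34·3 + 27·0 + 8·1 + 13·1 = 253
Rahul: 26·2 + 34·2 + 27·4 + 8·0 + 13·2 = 254
Yuki: 26·4 + 34·5 + 27·3 + 8·2 + 13·4 = 423
Kwame: 26·0 + 34·4 + 27·1 + 8·4 + 13·5 = 260
Mei: 26·3 + 34·1 + 27·2 + 8·3 + 13·0 = 190
Ivan: 26·1 + 34·0 + 27·5 + 8·5 + 13·3 = 240
Yuki has the highest Borda score (423).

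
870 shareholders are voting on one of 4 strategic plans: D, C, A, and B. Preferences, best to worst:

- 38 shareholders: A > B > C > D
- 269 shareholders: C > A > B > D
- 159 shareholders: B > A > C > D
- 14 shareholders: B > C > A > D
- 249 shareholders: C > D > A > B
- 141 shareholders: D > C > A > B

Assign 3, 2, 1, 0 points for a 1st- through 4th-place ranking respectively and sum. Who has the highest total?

D: 38·0 + 269·0 + 159·0 + 14·0 + 249·2 + 141·3 = 921
C: 38·1 + 269·3 + 159·1 + 14·2 + 249·3 + 141·2 = 2061
A: 38·3 + 269·2 + 159·2 + 14·1 + 249·1 + 141·1 = 1374
B: 38·2 + 269·1 + 159·3 + 14·3 + 249·0 + 141·0 = 864
C has the highest Borda score (2061).

C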